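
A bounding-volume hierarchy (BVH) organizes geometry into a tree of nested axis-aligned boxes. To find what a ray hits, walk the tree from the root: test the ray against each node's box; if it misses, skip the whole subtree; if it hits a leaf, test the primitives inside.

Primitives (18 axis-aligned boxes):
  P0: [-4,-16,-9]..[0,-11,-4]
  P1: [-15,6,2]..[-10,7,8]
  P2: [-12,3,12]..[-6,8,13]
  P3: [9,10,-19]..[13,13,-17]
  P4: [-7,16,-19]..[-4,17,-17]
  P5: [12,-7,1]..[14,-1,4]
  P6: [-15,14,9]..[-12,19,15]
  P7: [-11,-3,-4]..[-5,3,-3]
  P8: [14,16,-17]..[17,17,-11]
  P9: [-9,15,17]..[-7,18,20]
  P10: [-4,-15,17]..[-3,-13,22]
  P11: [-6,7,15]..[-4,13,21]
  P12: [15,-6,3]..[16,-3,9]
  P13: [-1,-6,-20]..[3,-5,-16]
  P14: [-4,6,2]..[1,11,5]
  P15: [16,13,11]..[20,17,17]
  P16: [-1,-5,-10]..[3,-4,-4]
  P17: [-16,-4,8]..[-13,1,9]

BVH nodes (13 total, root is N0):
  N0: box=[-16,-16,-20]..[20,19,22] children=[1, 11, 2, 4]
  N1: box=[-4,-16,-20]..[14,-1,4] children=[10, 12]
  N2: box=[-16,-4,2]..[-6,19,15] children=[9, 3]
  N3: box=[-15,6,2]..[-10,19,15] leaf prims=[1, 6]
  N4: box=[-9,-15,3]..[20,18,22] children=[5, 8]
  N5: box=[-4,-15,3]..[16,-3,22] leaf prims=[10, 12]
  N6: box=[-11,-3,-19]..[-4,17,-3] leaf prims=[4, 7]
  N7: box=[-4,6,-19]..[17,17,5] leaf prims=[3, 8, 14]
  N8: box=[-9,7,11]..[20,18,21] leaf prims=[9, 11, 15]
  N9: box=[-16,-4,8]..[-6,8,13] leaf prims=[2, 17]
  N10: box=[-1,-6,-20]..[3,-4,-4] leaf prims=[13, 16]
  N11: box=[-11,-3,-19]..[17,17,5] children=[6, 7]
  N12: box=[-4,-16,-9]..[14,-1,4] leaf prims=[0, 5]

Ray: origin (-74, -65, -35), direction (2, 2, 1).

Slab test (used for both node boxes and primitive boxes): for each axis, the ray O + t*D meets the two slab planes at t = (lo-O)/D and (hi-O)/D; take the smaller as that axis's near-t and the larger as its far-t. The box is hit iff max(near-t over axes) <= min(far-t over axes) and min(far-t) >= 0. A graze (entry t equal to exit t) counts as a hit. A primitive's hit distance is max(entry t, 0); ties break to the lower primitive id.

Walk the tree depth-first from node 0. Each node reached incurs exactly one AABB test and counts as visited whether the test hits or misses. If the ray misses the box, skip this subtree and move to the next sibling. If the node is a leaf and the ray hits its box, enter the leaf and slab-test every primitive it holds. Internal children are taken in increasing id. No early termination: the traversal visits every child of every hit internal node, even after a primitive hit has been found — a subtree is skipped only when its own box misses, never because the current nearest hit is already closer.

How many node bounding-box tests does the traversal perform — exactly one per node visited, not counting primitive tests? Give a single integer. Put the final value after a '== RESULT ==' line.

Trace the traversal:
N0 x:[29,47] y:[49/2,42] z:[15,57] -> hit [29,42], descend [1, 2, 4, 11]
  N1 x:[35,44] y:[49/2,32] z:[15,39] -> miss, prune
  N2 x:[29,34] y:[61/2,42] z:[37,50] -> miss, prune
  N4 x:[65/2,47] y:[25,83/2] z:[38,57] -> hit [38,83/2], descend [5, 8]
    N5 x:[35,45] y:[25,31] z:[38,57] -> miss, prune
    N8 x:[65/2,47] y:[36,83/2] z:[46,56] -> miss, prune
  N11 x:[63/2,91/2] y:[31,41] z:[16,40] -> hit [63/2,40], descend [6, 7]
    N6 x:[63/2,35] y:[31,41] z:[16,32] -> hit [63/2,32] leaf, test {P4(miss), P7@t=63/2}
    N7 x:[35,91/2] y:[71/2,41] z:[16,40] -> hit [71/2,40] leaf, test {P3(miss), P8(miss), P14@t=37}

Summary -> nodes [0, 1, 2, 4, 5, 8, 11, 6, 7]; box-tests=9; leaf-entries=2; first=P7

== RESULT ==
9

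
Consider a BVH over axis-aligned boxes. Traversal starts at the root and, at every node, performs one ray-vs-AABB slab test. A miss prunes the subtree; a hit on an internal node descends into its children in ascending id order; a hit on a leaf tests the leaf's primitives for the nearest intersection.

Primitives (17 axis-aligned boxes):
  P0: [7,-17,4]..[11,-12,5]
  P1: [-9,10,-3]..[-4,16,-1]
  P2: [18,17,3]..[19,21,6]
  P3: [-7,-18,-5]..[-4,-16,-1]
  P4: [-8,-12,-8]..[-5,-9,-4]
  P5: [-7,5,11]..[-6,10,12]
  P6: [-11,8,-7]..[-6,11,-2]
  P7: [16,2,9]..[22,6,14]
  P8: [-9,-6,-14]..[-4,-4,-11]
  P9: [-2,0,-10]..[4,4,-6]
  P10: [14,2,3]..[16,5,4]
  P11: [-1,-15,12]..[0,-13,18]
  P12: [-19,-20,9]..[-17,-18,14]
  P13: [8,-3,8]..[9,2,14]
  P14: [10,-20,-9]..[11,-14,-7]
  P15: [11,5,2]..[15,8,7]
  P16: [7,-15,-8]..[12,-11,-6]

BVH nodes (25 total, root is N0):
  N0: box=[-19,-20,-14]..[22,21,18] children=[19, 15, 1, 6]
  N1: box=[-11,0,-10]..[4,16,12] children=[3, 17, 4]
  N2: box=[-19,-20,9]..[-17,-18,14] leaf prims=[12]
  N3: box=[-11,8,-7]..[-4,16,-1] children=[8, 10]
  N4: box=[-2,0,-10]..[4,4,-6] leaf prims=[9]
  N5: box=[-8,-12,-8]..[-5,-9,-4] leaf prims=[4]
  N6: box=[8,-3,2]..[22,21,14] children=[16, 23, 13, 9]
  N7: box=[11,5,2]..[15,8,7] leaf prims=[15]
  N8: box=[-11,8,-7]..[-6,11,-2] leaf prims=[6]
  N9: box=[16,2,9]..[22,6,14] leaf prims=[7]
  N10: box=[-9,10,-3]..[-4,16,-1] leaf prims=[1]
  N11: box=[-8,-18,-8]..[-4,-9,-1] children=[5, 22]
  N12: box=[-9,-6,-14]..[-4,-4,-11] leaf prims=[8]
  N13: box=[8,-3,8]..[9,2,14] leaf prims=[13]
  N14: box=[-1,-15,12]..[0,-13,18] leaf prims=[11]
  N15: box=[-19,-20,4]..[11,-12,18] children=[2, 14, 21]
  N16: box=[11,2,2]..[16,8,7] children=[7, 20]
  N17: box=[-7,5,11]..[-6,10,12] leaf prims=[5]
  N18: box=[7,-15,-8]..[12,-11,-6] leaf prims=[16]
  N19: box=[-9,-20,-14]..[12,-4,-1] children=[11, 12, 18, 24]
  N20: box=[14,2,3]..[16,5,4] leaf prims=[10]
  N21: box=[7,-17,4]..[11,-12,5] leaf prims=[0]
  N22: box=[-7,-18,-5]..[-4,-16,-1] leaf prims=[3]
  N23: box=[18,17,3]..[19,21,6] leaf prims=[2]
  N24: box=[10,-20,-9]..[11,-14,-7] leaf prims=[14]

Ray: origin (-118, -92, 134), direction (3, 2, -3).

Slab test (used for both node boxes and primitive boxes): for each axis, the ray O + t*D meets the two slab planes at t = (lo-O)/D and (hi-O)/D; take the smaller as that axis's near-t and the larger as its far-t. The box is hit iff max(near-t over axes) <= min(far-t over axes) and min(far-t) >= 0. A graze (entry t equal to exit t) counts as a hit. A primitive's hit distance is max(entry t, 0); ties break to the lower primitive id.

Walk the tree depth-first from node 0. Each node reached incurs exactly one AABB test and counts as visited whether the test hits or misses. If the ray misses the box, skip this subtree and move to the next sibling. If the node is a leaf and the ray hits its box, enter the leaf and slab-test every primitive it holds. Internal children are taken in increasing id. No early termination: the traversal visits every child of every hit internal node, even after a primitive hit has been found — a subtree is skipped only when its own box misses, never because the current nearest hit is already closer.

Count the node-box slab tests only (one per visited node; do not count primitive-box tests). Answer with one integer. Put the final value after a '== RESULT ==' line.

Trace the traversal:
N0 x:[33,140/3] y:[36,113/2] z:[116/3,148/3] -> hit [116/3,140/3], descend [1, 6, 15, 19]
  N1 x:[107/3,122/3] y:[46,54] z:[122/3,48] -> miss, prune
  N6 x:[42,140/3] y:[89/2,113/2] z:[40,44] -> miss, prune
  N15 x:[33,43] y:[36,40] z:[116/3,130/3] -> hit [116/3,40], descend [2, 14, 21]
    N2 x:[33,101/3] y:[36,37] z:[40,125/3] -> miss, prune
    N14 x:[39,118/3] y:[77/2,79/2] z:[116/3,122/3] -> hit [39,118/3] leaf, test {P11@t=39}
    N21 x:[125/3,43] y:[75/2,40] z:[43,130/3] -> miss, prune
  N19 x:[109/3,130/3] y:[36,44] z:[45,148/3] -> miss, prune

Visited [0, 1, 6, 15, 2, 14, 21, 19]. Tests: 8 box, 1 leaf. Nearest: P11.

== RESULT ==
8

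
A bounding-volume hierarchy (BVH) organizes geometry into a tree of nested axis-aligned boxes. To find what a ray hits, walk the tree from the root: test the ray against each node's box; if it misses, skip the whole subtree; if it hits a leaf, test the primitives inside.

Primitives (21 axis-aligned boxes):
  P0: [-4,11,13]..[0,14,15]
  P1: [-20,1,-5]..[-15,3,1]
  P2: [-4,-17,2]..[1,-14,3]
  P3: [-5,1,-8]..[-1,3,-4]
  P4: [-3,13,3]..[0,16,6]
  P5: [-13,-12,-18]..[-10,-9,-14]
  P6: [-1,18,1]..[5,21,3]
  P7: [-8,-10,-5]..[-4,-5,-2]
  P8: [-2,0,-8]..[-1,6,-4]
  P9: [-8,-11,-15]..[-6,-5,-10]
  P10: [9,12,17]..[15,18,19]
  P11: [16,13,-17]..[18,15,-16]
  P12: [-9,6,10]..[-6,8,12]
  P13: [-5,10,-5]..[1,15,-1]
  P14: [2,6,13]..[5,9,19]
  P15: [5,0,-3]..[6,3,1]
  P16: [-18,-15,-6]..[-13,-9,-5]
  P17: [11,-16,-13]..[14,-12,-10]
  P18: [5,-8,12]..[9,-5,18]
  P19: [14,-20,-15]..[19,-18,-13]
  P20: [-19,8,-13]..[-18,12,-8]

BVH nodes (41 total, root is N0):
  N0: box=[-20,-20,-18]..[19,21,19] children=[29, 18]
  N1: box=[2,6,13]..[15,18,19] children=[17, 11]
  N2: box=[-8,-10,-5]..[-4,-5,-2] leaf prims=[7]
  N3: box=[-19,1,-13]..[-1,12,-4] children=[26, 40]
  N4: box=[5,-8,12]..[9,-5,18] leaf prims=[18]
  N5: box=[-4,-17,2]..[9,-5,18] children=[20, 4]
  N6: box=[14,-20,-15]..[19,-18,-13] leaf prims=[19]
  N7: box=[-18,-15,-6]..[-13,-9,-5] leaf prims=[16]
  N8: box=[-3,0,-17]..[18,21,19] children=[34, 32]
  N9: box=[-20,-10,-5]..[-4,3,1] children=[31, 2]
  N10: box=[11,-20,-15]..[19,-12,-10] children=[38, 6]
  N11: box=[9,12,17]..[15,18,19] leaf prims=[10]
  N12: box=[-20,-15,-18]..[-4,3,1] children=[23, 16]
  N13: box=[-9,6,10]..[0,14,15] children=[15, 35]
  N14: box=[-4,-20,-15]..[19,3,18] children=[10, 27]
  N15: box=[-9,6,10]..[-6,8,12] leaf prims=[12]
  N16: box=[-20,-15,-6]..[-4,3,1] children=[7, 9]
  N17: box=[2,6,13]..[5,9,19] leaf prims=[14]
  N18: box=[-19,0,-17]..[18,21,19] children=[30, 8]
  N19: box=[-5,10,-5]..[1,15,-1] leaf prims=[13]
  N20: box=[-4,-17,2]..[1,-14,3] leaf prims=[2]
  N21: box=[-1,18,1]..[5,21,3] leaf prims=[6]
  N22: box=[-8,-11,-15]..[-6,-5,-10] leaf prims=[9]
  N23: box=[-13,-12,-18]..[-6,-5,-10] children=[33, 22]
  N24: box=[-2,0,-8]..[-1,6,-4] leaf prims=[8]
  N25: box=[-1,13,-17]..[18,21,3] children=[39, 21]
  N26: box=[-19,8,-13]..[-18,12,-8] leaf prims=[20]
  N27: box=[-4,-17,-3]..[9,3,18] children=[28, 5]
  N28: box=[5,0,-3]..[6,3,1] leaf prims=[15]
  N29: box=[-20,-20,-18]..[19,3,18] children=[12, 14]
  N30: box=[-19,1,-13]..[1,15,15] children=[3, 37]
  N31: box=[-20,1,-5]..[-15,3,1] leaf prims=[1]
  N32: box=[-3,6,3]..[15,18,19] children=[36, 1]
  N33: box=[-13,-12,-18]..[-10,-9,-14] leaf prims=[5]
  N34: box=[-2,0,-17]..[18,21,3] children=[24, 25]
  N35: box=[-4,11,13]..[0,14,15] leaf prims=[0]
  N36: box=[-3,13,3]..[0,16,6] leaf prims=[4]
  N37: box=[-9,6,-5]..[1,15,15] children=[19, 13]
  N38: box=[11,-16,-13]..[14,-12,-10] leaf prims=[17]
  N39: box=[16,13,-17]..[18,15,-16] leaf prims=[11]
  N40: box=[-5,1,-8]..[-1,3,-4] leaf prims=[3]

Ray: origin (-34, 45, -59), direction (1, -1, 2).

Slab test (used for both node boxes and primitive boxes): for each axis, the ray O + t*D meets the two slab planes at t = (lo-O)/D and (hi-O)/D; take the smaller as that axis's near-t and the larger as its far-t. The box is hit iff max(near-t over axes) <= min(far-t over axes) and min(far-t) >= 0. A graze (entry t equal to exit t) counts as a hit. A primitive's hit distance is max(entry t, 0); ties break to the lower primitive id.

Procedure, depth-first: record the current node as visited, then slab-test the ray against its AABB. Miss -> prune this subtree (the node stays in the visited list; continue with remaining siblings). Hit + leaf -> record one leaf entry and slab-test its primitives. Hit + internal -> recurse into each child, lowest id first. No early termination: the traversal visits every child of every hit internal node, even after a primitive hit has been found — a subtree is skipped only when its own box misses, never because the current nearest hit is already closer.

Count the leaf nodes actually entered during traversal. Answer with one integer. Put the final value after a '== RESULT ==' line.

Traverse from the root:
N0 x:[14,53] y:[24,65] z:[41/2,39] -> hit [24,39], descend [18, 29]
  N18 x:[15,52] y:[24,45] z:[21,39] -> hit [24,39], descend [8, 30]
    N8 x:[31,52] y:[24,45] z:[21,39] -> hit [31,39], descend [32, 34]
      N32 x:[31,49] y:[27,39] z:[31,39] -> hit [31,39], descend [1, 36]
        N1 x:[36,49] y:[27,39] z:[36,39] -> hit [36,39], descend [11, 17]
          N11 x:[43,49] y:[27,33] z:[38,39] -> miss, prune
          N17 x:[36,39] y:[36,39] z:[36,39] -> hit [36,39] leaf, test {P14@t=36}
        N36 x:[31,34] y:[29,32] z:[31,65/2] -> hit [31,32] leaf, test {P4@t=31}
      N34 x:[32,52] y:[24,45] z:[21,31] -> miss, prune
    N30 x:[15,35] y:[30,44] z:[23,37] -> hit [30,35], descend [3, 37]
      N3 x:[15,33] y:[33,44] z:[23,55/2] -> miss, prune
      N37 x:[25,35] y:[30,39] z:[27,37] -> hit [30,35], descend [13, 19]
        N13 x:[25,34] y:[31,39] z:[69/2,37] -> miss, prune
        N19 x:[29,35] y:[30,35] z:[27,29] -> miss, prune
  N29 x:[14,53] y:[42,65] z:[41/2,77/2] -> miss, prune

order=[0, 18, 8, 32, 1, 11, 17, 36, 34, 30, 3, 37, 13, 19, 29]  |boxes|=15  |leaves|=2  hit=P4

== RESULT ==
2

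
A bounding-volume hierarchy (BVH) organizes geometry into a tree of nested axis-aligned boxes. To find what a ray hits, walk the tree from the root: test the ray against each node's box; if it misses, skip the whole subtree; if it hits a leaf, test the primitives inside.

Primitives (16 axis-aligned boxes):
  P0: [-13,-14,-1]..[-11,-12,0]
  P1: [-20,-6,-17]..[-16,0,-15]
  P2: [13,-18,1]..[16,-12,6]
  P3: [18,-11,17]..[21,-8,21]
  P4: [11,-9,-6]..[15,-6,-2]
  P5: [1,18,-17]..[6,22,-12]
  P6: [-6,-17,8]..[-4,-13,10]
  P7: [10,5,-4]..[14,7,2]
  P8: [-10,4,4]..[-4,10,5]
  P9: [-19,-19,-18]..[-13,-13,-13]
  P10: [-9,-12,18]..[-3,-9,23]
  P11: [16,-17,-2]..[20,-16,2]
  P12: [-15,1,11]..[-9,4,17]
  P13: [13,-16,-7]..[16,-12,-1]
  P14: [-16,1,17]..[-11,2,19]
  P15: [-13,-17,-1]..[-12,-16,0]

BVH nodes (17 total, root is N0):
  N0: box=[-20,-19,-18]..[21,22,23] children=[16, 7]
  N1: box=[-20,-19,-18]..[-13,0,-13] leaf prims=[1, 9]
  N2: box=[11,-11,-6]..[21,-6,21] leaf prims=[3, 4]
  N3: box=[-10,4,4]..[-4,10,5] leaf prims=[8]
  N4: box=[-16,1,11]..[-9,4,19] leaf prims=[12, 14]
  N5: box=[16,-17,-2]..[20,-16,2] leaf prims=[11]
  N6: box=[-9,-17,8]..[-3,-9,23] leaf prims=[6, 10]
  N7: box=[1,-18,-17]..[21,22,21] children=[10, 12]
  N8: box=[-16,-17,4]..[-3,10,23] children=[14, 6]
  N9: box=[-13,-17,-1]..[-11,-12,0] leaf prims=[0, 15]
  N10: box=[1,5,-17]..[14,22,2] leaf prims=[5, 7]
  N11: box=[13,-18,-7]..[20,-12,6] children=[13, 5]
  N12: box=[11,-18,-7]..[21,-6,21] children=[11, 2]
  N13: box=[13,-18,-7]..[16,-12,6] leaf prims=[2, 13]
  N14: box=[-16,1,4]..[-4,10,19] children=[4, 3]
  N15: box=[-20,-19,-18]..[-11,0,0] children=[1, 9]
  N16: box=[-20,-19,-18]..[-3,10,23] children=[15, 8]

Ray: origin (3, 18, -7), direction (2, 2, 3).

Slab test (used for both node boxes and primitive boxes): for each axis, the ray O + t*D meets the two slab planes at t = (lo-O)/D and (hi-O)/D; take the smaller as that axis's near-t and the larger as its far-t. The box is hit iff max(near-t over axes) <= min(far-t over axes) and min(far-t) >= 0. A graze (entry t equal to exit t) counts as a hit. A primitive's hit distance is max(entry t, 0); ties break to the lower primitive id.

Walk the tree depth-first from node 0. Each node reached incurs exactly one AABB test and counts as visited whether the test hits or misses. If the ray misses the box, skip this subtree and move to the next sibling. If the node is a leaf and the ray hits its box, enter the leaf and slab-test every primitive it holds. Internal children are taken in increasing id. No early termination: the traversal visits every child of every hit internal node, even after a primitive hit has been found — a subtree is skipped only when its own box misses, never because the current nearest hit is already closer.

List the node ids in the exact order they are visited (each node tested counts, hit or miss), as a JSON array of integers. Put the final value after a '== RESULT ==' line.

Traverse from the root:
N0 x:[-23/2,9] y:[-37/2,2] z:[-11/3,10] -> hit [-11/3,2], descend [7, 16]
  N7 x:[-1,9] y:[-18,2] z:[-10/3,28/3] -> hit [-1,2], descend [10, 12]
    N10 x:[-1,11/2] y:[-13/2,2] z:[-10/3,3] -> hit [-1,2] leaf, test {P5(miss), P7(miss)}
    N12 x:[4,9] y:[-18,-12] z:[0,28/3] -> miss, prune
  N16 x:[-23/2,-3] y:[-37/2,-4] z:[-11/3,10] -> miss, prune

order=[0, 7, 10, 12, 16]  |boxes|=5  |leaves|=1  hit=miss

== RESULT ==
[0, 7, 10, 12, 16]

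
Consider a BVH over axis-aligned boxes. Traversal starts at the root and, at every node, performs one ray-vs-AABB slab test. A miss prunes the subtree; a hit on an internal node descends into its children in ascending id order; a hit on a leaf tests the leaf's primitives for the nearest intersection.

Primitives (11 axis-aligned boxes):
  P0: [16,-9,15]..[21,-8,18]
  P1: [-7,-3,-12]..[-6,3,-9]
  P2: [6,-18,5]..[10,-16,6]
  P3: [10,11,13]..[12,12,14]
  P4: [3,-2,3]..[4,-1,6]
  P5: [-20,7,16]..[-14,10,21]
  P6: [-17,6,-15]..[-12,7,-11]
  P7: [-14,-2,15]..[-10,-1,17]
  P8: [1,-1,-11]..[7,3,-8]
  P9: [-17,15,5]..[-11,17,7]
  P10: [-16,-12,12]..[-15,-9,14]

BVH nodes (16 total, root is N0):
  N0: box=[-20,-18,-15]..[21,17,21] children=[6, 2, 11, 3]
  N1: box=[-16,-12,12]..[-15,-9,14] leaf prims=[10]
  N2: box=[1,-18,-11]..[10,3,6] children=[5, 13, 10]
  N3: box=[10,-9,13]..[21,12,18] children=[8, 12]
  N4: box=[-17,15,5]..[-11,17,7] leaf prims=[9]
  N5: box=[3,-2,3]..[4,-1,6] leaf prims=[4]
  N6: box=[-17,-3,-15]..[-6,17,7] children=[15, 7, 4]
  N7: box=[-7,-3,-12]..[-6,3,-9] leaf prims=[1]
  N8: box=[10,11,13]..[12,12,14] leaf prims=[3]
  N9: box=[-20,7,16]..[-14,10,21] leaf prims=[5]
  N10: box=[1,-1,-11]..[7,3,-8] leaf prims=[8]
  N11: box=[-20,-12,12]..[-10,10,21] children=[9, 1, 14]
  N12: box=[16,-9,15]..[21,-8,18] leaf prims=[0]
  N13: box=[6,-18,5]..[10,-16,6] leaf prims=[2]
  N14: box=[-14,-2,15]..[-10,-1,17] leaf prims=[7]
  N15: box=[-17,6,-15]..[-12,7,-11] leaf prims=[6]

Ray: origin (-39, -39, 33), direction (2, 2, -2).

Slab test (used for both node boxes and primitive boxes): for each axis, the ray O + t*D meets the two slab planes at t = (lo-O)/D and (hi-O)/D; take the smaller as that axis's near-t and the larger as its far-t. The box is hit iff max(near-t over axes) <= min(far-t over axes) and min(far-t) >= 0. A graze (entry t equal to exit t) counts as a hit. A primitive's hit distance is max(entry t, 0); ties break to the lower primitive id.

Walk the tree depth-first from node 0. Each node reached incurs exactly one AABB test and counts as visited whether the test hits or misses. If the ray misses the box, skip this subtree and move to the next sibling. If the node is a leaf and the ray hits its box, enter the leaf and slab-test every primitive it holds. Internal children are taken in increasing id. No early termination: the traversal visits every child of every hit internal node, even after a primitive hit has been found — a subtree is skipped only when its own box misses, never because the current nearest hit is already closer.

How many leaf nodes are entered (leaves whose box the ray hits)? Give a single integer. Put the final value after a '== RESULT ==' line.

Traverse from the root:
N0 x:[19/2,30] y:[21/2,28] z:[6,24] -> hit [21/2,24], descend [2, 3, 6, 11]
  N2 x:[20,49/2] y:[21/2,21] z:[27/2,22] -> hit [20,21], descend [5, 10, 13]
    N5 x:[21,43/2] y:[37/2,19] z:[27/2,15] -> miss, prune
    N10 x:[20,23] y:[19,21] z:[41/2,22] -> hit [41/2,21] leaf, test {P8@t=41/2}
    N13 x:[45/2,49/2] y:[21/2,23/2] z:[27/2,14] -> miss, prune
  N3 x:[49/2,30] y:[15,51/2] z:[15/2,10] -> miss, prune
  N6 x:[11,33/2] y:[18,28] z:[13,24] -> miss, prune
  N11 x:[19/2,29/2] y:[27/2,49/2] z:[6,21/2] -> miss, prune

Summary -> nodes [0, 2, 5, 10, 13, 3, 6, 11]; box-tests=8; leaf-entries=1; first=P8

== RESULT ==
1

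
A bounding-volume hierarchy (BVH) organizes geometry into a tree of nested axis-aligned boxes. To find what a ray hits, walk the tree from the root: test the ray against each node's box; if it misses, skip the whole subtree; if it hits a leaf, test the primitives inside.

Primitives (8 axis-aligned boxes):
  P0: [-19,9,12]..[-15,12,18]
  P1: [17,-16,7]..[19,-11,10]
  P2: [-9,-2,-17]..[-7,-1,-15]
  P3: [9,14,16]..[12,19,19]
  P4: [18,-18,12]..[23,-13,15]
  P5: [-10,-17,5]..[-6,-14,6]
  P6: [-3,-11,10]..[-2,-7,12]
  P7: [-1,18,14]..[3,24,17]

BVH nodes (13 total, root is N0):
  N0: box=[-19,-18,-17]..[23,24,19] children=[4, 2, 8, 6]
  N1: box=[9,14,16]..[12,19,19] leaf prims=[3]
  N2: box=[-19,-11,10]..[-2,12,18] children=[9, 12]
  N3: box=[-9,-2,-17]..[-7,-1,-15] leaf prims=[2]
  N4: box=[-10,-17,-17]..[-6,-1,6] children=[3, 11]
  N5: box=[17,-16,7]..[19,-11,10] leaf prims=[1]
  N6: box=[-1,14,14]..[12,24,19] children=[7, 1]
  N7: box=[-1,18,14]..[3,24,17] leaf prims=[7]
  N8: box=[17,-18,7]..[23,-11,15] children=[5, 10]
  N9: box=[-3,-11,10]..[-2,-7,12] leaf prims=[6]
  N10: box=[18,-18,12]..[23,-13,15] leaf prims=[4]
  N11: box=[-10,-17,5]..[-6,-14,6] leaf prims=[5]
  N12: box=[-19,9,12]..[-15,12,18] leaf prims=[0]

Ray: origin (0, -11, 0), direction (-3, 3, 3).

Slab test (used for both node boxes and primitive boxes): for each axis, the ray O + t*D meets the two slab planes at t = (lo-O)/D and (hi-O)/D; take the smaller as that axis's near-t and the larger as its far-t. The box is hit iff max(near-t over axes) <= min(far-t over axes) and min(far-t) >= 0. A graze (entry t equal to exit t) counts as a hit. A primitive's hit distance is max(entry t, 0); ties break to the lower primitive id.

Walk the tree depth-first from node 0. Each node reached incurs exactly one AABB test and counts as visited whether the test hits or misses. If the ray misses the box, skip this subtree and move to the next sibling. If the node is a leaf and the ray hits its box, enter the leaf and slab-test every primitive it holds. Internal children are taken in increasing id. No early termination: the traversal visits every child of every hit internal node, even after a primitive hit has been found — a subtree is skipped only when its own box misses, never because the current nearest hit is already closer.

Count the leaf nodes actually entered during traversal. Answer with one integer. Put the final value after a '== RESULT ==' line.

Walk:
N0 x:[-23/3,19/3] y:[-7/3,35/3] z:[-17/3,19/3] -> hit [-7/3,19/3], descend [2, 4, 6, 8]
  N2 x:[2/3,19/3] y:[0,23/3] z:[10/3,6] -> hit [10/3,6], descend [9, 12]
    N9 x:[2/3,1] y:[0,4/3] z:[10/3,4] -> miss, prune
    N12 x:[5,19/3] y:[20/3,23/3] z:[4,6] -> miss, prune
  N4 x:[2,10/3] y:[-2,10/3] z:[-17/3,2] -> hit [2,2], descend [3, 11]
    N3 x:[7/3,3] y:[3,10/3] z:[-17/3,-5] -> miss, prune
    N11 x:[2,10/3] y:[-2,-1] z:[5/3,2] -> miss, prune
  N6 x:[-4,1/3] y:[25/3,35/3] z:[14/3,19/3] -> miss, prune
  N8 x:[-23/3,-17/3] y:[-7/3,0] z:[7/3,5] -> miss, prune

Visited [0, 2, 9, 12, 4, 3, 11, 6, 8]. Tests: 9 box, 0 leaf. Nearest: miss.

== RESULT ==
0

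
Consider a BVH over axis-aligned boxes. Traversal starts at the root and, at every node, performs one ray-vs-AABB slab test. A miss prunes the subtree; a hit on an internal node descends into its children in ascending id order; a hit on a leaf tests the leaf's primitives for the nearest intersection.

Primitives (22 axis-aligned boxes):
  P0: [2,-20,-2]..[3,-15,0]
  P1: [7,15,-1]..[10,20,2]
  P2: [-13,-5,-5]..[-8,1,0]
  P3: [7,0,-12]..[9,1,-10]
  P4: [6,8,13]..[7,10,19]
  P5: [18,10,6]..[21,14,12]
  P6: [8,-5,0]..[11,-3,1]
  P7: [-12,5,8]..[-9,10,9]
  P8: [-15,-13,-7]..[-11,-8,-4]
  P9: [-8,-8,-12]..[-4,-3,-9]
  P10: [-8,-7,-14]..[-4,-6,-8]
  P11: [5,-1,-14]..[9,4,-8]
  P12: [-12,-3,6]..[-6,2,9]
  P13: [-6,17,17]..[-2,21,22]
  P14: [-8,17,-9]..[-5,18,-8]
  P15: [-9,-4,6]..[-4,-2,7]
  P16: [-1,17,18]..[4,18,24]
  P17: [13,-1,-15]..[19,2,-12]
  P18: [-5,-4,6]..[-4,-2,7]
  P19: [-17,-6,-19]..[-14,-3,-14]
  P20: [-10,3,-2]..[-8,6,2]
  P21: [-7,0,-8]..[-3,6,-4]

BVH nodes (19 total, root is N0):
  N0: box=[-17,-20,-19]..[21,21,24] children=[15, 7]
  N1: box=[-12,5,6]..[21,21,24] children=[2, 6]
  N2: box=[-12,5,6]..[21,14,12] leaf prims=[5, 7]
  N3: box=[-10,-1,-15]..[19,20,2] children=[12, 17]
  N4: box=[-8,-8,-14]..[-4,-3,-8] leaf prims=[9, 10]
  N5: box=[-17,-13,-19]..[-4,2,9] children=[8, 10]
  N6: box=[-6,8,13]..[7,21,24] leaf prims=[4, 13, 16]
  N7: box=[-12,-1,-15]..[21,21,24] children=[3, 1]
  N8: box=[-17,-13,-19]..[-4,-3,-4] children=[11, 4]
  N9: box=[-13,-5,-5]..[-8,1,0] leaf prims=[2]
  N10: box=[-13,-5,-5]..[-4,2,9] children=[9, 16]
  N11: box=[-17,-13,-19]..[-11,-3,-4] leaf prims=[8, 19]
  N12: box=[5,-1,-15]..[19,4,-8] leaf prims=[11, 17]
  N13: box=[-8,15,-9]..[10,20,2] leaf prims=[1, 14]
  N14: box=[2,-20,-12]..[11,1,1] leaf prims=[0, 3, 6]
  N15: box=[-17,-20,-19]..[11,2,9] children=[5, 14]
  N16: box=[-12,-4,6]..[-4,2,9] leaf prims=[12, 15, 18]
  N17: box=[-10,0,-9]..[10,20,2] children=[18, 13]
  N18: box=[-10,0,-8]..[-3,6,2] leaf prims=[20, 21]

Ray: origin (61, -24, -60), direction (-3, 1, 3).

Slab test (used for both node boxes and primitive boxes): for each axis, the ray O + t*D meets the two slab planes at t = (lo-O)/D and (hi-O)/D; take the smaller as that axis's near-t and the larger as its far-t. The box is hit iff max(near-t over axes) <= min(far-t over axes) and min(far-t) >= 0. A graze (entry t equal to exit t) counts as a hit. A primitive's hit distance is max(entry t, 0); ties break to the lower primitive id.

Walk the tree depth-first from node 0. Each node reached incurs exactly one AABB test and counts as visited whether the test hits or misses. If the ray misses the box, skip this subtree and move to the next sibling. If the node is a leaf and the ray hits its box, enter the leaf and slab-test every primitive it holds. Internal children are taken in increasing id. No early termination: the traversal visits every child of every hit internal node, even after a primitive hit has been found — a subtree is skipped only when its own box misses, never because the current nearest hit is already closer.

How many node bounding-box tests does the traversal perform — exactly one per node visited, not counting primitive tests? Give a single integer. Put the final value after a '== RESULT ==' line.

Traverse from the root:
N0 x:[40/3,26] y:[4,45] z:[41/3,28] -> hit [41/3,26], descend [7, 15]
  N7 x:[40/3,73/3] y:[23,45] z:[15,28] -> hit [23,73/3], descend [1, 3]
    N1 x:[40/3,73/3] y:[29,45] z:[22,28] -> miss, prune
    N3 x:[14,71/3] y:[23,44] z:[15,62/3] -> miss, prune
  N15 x:[50/3,26] y:[4,26] z:[41/3,23] -> hit [50/3,23], descend [5, 14]
    N5 x:[65/3,26] y:[11,26] z:[41/3,23] -> hit [65/3,23], descend [8, 10]
      N8 x:[65/3,26] y:[11,21] z:[41/3,56/3] -> miss, prune
      N10 x:[65/3,74/3] y:[19,26] z:[55/3,23] -> hit [65/3,23], descend [9, 16]
        N9 x:[23,74/3] y:[19,25] z:[55/3,20] -> miss, prune
        N16 x:[65/3,73/3] y:[20,26] z:[22,23] -> hit [22,23] leaf, test {P12@t=67/3, P15@t=22, P18@t=22}
    N14 x:[50/3,59/3] y:[4,25] z:[16,61/3] -> hit [50/3,59/3] leaf, test {P0(miss), P3(miss), P6(miss)}

Summary -> nodes [0, 7, 1, 3, 15, 5, 8, 10, 9, 16, 14]; box-tests=11; leaf-entries=2; first=P15

== RESULT ==
11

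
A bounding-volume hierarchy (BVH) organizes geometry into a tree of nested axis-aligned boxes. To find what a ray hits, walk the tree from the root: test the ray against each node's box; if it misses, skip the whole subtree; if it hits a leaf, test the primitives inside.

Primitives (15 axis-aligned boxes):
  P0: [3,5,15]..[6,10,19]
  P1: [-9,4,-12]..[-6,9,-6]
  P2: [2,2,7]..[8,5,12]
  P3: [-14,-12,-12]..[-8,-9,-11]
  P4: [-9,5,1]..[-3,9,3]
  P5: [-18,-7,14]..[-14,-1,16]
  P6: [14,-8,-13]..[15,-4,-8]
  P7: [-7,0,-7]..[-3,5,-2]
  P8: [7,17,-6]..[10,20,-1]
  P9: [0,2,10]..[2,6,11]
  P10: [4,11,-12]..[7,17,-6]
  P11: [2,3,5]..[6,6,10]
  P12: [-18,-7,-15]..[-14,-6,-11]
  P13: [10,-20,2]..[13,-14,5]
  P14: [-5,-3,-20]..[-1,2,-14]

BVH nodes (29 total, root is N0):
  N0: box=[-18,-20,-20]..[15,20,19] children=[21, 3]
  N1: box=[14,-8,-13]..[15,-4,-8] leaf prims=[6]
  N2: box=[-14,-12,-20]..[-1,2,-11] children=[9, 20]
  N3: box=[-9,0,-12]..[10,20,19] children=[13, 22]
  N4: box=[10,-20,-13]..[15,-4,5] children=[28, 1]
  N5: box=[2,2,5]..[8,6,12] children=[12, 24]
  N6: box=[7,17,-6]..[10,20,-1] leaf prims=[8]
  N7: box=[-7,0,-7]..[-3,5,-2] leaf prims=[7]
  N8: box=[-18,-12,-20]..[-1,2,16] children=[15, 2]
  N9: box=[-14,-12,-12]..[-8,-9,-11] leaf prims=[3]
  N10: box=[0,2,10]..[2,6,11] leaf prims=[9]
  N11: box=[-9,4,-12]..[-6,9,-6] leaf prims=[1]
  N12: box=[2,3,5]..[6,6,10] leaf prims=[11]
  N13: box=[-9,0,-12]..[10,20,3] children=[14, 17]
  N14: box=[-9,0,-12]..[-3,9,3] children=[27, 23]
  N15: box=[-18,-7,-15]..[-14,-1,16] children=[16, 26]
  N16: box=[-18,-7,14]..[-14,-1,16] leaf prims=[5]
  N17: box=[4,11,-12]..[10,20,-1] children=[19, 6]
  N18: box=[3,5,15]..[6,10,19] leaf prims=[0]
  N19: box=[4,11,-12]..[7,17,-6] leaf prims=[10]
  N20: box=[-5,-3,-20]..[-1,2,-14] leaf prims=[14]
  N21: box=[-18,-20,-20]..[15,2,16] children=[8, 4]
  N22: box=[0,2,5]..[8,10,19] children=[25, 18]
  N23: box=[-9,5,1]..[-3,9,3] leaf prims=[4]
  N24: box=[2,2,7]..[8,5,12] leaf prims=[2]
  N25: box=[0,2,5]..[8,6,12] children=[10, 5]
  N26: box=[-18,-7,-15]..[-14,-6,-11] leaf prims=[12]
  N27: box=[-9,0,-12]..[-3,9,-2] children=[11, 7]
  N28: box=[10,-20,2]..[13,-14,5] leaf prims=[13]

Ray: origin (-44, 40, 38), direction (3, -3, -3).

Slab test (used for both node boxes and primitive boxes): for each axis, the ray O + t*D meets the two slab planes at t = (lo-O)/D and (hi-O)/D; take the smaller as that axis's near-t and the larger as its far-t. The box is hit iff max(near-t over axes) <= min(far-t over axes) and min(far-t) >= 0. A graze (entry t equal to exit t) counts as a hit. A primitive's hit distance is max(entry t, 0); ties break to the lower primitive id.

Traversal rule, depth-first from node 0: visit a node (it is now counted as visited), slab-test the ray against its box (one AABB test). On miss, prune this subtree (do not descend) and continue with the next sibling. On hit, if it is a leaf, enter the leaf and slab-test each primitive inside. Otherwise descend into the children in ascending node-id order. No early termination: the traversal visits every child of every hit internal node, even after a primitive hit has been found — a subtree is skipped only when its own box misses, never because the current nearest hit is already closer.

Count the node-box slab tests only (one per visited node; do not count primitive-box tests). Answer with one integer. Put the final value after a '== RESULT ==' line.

Traverse from the root:
N0 x:[26/3,59/3] y:[20/3,20] z:[19/3,58/3] -> hit [26/3,58/3], descend [3, 21]
  N3 x:[35/3,18] y:[20/3,40/3] z:[19/3,50/3] -> hit [35/3,40/3], descend [13, 22]
    N13 x:[35/3,18] y:[20/3,40/3] z:[35/3,50/3] -> hit [35/3,40/3], descend [14, 17]
      N14 x:[35/3,41/3] y:[31/3,40/3] z:[35/3,50/3] -> hit [35/3,40/3], descend [23, 27]
        N23 x:[35/3,41/3] y:[31/3,35/3] z:[35/3,37/3] -> hit [35/3,35/3] leaf, test {P4@t=35/3}
        N27 x:[35/3,41/3] y:[31/3,40/3] z:[40/3,50/3] -> hit [40/3,40/3], descend [7, 11]
          N7 x:[37/3,41/3] y:[35/3,40/3] z:[40/3,15] -> hit [40/3,40/3] leaf, test {P7@t=40/3}
          N11 x:[35/3,38/3] y:[31/3,12] z:[44/3,50/3] -> miss, prune
      N17 x:[16,18] y:[20/3,29/3] z:[13,50/3] -> miss, prune
    N22 x:[44/3,52/3] y:[10,38/3] z:[19/3,11] -> miss, prune
  N21 x:[26/3,59/3] y:[38/3,20] z:[22/3,58/3] -> hit [38/3,58/3], descend [4, 8]
    N4 x:[18,59/3] y:[44/3,20] z:[11,17] -> miss, prune
    N8 x:[26/3,43/3] y:[38/3,52/3] z:[22/3,58/3] -> hit [38/3,43/3], descend [2, 15]
      N2 x:[10,43/3] y:[38/3,52/3] z:[49/3,58/3] -> miss, prune
      N15 x:[26/3,10] y:[41/3,47/3] z:[22/3,53/3] -> miss, prune

order=[0, 3, 13, 14, 23, 27, 7, 11, 17, 22, 21, 4, 8, 2, 15]  |boxes|=15  |leaves|=2  hit=P4

== RESULT ==
15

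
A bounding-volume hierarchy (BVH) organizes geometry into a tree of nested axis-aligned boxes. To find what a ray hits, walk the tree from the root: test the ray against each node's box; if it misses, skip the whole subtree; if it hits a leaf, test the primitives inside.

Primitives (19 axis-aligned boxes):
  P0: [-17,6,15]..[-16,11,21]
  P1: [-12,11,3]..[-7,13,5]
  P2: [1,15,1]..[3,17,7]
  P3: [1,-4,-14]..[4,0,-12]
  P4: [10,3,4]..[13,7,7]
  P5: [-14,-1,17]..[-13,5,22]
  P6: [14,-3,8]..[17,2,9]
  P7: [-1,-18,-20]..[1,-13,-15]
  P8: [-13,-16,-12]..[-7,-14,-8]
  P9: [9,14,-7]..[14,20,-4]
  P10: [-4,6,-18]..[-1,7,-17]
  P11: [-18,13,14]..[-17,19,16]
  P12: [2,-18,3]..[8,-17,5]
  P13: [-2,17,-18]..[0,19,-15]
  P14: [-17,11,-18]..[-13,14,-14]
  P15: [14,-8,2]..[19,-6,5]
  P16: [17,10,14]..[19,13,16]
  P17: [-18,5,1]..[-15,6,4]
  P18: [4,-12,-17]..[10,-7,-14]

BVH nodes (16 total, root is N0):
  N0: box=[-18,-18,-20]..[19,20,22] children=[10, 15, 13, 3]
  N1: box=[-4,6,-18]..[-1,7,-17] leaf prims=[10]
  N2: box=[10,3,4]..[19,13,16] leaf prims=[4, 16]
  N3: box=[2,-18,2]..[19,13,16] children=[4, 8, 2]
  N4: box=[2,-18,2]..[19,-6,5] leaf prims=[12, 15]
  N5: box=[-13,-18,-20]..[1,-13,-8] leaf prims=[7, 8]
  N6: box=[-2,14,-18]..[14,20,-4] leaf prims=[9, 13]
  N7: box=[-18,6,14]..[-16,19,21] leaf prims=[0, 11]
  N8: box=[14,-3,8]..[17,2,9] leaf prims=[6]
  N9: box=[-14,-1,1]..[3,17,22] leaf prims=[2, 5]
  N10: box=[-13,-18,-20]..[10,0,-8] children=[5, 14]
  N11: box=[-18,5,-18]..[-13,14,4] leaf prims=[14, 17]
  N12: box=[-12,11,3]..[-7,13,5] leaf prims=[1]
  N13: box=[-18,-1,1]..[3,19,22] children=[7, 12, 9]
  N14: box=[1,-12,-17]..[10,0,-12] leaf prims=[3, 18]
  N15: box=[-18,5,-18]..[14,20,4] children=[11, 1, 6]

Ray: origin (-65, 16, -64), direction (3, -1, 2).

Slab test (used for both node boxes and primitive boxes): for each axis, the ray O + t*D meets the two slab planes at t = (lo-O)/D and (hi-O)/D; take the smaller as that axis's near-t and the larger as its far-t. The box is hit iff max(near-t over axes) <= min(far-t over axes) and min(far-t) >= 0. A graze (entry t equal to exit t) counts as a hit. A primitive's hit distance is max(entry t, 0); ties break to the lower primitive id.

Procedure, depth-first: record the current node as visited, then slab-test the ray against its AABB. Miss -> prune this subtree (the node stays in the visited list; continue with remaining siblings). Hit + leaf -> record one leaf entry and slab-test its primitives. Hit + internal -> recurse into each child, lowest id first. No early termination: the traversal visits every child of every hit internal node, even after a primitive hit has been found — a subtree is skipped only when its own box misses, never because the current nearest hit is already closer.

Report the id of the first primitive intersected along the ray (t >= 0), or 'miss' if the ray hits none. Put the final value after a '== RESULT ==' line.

Traverse from the root:
N0 x:[47/3,28] y:[-4,34] z:[22,43] -> hit [22,28], descend [3, 10, 13, 15]
  N3 x:[67/3,28] y:[3,34] z:[33,40] -> miss, prune
  N10 x:[52/3,25] y:[16,34] z:[22,28] -> hit [22,25], descend [5, 14]
    N5 x:[52/3,22] y:[29,34] z:[22,28] -> miss, prune
    N14 x:[22,25] y:[16,28] z:[47/2,26] -> hit [47/2,25] leaf, test {P3(miss), P18@t=47/2}
  N13 x:[47/3,68/3] y:[-3,17] z:[65/2,43] -> miss, prune
  N15 x:[47/3,79/3] y:[-4,11] z:[23,34] -> miss, prune

Summary -> nodes [0, 3, 10, 5, 14, 13, 15]; box-tests=7; leaf-entries=1; first=P18

== RESULT ==
18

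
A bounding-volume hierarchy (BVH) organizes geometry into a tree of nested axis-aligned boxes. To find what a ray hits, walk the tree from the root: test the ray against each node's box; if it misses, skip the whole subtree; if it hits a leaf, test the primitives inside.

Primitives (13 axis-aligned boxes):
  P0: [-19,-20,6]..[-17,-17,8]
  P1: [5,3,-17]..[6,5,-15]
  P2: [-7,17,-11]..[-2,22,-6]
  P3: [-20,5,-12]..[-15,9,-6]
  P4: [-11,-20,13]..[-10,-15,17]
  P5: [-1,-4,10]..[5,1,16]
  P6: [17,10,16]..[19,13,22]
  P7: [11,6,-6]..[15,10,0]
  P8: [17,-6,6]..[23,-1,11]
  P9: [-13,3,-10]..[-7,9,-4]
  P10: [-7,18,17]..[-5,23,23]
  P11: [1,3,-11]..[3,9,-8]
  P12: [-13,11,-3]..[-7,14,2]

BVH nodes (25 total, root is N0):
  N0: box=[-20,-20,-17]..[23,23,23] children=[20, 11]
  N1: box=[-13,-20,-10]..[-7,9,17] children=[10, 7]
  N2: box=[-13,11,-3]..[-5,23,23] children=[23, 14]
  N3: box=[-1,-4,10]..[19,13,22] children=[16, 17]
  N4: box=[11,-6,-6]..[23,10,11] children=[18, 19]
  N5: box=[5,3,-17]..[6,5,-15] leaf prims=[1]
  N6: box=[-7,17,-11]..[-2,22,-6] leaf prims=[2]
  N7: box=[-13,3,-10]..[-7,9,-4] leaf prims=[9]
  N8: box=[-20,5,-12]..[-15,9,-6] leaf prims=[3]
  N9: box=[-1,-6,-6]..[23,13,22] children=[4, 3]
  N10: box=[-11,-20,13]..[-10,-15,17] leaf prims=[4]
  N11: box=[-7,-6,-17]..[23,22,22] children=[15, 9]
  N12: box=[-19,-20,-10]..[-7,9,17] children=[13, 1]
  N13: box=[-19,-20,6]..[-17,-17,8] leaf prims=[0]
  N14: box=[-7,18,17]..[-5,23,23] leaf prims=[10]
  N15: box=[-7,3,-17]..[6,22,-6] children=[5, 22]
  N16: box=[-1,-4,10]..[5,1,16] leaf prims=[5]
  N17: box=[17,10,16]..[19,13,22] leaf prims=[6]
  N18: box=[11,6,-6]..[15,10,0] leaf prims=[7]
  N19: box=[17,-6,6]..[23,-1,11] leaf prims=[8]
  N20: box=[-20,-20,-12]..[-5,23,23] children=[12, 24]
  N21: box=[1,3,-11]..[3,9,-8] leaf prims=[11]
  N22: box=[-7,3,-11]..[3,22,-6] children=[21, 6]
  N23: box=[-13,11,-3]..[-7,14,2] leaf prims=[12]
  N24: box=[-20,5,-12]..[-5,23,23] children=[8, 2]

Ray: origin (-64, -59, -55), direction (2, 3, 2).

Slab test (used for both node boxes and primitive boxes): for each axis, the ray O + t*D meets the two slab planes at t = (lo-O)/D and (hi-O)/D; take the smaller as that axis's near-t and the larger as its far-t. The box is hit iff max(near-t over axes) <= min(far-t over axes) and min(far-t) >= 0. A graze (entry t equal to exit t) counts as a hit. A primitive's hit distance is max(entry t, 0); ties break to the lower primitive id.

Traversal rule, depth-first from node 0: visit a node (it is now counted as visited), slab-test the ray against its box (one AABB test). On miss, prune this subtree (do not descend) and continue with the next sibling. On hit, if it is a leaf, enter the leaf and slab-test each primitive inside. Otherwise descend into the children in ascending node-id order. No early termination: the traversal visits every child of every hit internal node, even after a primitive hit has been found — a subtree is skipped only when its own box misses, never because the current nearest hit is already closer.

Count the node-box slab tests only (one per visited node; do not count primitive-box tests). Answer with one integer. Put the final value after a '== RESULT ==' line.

Trace the traversal:
N0 x:[22,87/2] y:[13,82/3] z:[19,39] -> hit [22,82/3], descend [11, 20]
  N11 x:[57/2,87/2] y:[53/3,27] z:[19,77/2] -> miss, prune
  N20 x:[22,59/2] y:[13,82/3] z:[43/2,39] -> hit [22,82/3], descend [12, 24]
    N12 x:[45/2,57/2] y:[13,68/3] z:[45/2,36] -> hit [45/2,68/3], descend [1, 13]
      N1 x:[51/2,57/2] y:[13,68/3] z:[45/2,36] -> miss, prune
      N13 x:[45/2,47/2] y:[13,14] z:[61/2,63/2] -> miss, prune
    N24 x:[22,59/2] y:[64/3,82/3] z:[43/2,39] -> hit [22,82/3], descend [2, 8]
      N2 x:[51/2,59/2] y:[70/3,82/3] z:[26,39] -> hit [26,82/3], descend [14, 23]
        N14 x:[57/2,59/2] y:[77/3,82/3] z:[36,39] -> miss, prune
        N23 x:[51/2,57/2] y:[70/3,73/3] z:[26,57/2] -> miss, prune
      N8 x:[22,49/2] y:[64/3,68/3] z:[43/2,49/2] -> hit [22,68/3] leaf, test {P3@t=22}

Visited [0, 11, 20, 12, 1, 13, 24, 2, 14, 23, 8]. Tests: 11 box, 1 leaf. Nearest: P3.

== RESULT ==
11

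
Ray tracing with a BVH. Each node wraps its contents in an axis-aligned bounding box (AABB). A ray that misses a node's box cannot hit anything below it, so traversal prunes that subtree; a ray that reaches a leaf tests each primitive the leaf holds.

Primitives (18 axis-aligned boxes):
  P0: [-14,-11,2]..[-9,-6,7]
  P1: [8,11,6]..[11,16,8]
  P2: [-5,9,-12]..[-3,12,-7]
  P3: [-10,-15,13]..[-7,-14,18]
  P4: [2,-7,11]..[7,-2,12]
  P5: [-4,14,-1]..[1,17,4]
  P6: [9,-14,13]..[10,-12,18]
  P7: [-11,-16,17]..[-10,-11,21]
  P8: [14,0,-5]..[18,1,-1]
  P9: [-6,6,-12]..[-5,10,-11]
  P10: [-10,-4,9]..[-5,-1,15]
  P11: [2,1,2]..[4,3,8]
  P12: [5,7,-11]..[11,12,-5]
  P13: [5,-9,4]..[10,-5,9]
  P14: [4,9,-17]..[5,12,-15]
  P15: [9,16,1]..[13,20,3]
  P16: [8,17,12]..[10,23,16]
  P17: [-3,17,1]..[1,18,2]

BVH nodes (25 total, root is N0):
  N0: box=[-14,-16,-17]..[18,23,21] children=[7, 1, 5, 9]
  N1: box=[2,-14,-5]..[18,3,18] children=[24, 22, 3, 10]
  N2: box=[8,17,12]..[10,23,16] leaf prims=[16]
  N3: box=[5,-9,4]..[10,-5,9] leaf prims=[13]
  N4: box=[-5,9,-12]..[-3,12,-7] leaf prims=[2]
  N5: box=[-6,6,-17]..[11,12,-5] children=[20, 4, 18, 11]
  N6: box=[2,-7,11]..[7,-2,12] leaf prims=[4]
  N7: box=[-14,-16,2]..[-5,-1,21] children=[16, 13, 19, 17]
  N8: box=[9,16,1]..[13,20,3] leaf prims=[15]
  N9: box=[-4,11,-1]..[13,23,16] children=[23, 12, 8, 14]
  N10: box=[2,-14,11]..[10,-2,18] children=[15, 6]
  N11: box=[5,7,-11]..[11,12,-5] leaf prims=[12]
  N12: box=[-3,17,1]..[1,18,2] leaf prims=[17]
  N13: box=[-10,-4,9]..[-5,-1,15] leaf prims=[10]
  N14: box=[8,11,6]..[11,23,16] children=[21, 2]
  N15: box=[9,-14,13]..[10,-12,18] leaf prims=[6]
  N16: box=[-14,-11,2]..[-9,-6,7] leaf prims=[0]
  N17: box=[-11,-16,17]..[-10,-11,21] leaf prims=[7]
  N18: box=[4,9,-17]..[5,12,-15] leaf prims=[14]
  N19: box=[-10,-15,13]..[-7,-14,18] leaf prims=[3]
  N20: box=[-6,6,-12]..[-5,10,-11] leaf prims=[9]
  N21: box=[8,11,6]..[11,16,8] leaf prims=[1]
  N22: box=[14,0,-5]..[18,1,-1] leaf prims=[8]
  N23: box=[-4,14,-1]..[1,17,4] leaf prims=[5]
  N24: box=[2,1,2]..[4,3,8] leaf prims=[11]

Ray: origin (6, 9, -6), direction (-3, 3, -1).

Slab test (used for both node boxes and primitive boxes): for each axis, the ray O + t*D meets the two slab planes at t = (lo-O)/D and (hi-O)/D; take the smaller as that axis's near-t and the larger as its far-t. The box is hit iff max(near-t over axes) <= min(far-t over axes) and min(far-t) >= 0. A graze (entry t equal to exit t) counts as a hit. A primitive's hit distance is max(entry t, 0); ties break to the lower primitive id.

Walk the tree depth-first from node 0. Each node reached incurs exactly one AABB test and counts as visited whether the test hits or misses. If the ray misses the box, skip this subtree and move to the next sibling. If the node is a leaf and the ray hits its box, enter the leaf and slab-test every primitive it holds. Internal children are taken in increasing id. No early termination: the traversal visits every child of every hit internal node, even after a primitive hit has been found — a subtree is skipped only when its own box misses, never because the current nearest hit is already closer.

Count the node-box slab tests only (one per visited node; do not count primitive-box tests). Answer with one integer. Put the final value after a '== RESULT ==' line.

Trace the traversal:
N0 x:[-4,20/3] y:[-25/3,14/3] z:[-27,11] -> hit [-4,14/3], descend [1, 5, 7, 9]
  N1 x:[-4,4/3] y:[-23/3,-2] z:[-24,-1] -> miss, prune
  N5 x:[-5/3,4] y:[-1,1] z:[-1,11] -> hit [-1,1], descend [4, 11, 18, 20]
    N4 x:[3,11/3] y:[0,1] z:[1,6] -> miss, prune
    N11 x:[-5/3,1/3] y:[-2/3,1] z:[-1,5] -> hit [-2/3,1/3] leaf, test {P12@t=0}
    N18 x:[1/3,2/3] y:[0,1] z:[9,11] -> miss, prune
    N20 x:[11/3,4] y:[-1,1/3] z:[5,6] -> miss, prune
  N7 x:[11/3,20/3] y:[-25/3,-10/3] z:[-27,-8] -> miss, prune
  N9 x:[-7/3,10/3] y:[2/3,14/3] z:[-22,-5] -> miss, prune

order=[0, 1, 5, 4, 11, 18, 20, 7, 9]  |boxes|=9  |leaves|=1  hit=P12

== RESULT ==
9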